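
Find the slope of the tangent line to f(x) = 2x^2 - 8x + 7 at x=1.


The slope of the tangent line equals f'(x) at the point.
f(x) = 2x^2 - 8x + 7
f'(x) = 4x - 8
At x = 1:
f'(1) = 4 * 1 - 8
= 4 - 8
= -4

-4


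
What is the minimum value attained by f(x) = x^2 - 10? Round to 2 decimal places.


For a quadratic f(x) = ax^2 + bx + c with a > 0, the minimum is at the vertex.
Vertex x-coordinate: x = -b/(2a)
x = -(0) / (2 * 1)
x = 0/2 = 0
Substitute back to find the minimum value:
f(0) = 1 * 0^2 + 0 * 0 - 10
= 0 + 0 - 10
= -10 = -10.00

-10.00


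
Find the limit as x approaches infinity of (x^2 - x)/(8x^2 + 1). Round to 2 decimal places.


For limits at infinity with equal-degree polynomials,
we compare leading coefficients.
Numerator leading term: x^2
Denominator leading term: 8x^2
Divide both by x^2:
lim = (1 - 1/x) / (8 + 1/x^2)
As x -> infinity, the 1/x and 1/x^2 terms vanish:
= 1/8 ≈ 0.13

0.13


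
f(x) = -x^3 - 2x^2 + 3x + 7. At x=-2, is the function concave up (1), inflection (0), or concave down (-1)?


Concavity is determined by the sign of f''(x).
f(x) = -x^3 - 2x^2 + 3x + 7
f'(x) = -3x^2 - 4x + 3
f''(x) = -6x - 4
f''(-2) = -6 * (-2) - 4
= 12 - 4
= 8
Since f''(-2) > 0, the function is concave up (1)

1


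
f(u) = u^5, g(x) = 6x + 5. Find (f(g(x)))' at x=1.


Using the chain rule: (f(g(x)))' = f'(g(x)) * g'(x)
First, find g(1):
g(1) = 6 * 1 + 5 = 11
Next, f'(u) = 5u^4
And g'(x) = 6
So f'(g(1)) * g'(1)
= 5 * 11^4 * 6
= 5 * 14641 * 6
= 439230

439230


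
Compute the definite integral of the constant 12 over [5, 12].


The integral of a constant k over [a, b] equals k * (b - a).
integral from 5 to 12 of 12 dx
= 12 * (12 - 5)
= 12 * 7
= 84

84


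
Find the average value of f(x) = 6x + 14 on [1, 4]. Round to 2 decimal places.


Average value = 1/(b-a) * integral from a to b of f(x) dx
First compute the integral of 6x + 14:
F(x) = 3x^2 + 14x
F(4) = 3 * 16 + 14 * 4 = 104
F(1) = 3 * 1 + 14 * 1 = 17
Integral = 104 - 17 = 87
Average = 87 / (4 - 1) = 87 / 3
= 29 = 29.00

29.00


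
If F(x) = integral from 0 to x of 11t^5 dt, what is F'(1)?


By the Fundamental Theorem of Calculus (Part 1):
If F(x) = integral from 0 to x of f(t) dt, then F'(x) = f(x)
Here f(t) = 11t^5
So F'(x) = 11x^5
Evaluate at x = 1:
F'(1) = 11 * 1^5
= 11 * 1
= 11

11


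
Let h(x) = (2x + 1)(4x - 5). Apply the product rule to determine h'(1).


Let u(x) = 2x + 1 and v(x) = 4x - 5
u'(x) = 2
v'(x) = 4
Product rule: h'(x) = u'(x)*v(x) + u(x)*v'(x)
= 2 * (4x - 5) + (2x + 1) * 4
At x = 1:
u(1) = 2 * 1 + 1 = 3
v(1) = 4 * 1 - 5 = -1
h'(1) = 2 * (-1) + 3 * 4
= -2 + 12
= 10

10


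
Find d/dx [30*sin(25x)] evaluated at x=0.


Apply the chain rule to differentiate 30*sin(25x):
d/dx [30*sin(25x)]
= 30 * cos(25x) * d/dx(25x)
= 30 * 25 * cos(25x)
= 750 * cos(25x)
Evaluate at x = 0:
= 750 * cos(0)
= 750 * 1
= 750

750


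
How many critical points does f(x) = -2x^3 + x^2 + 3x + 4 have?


Find where f'(x) = 0:
f(x) = -2x^3 + x^2 + 3x + 4
f'(x) = -6x^2 + 2x + 3
This is a quadratic in x. Use the discriminant to count real roots.
Discriminant = (2)^2 - 4 * (-6) * 3
= 4 - (-72)
= 76
Since discriminant > 0, f'(x) = 0 has 2 real solutions.
Number of critical points: 2

2


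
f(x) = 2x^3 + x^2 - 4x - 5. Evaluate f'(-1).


Differentiate f(x) = 2x^3 + x^2 - 4x - 5 term by term:
f'(x) = 6x^2 + 2x - 4
Substitute x = -1:
f'(-1) = 6 * (-1)^2 + 2 * (-1) - 4
= 6 - 2 - 4
= 0

0


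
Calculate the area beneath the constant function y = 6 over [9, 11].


The area under a constant function y = 6 is a rectangle.
Width = 11 - 9 = 2
Height = 6
Area = width * height
= 2 * 6
= 12

12


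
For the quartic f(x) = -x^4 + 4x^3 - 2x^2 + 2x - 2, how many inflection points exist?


Inflection points occur where f''(x) = 0 and concavity changes.
f(x) = -x^4 + 4x^3 - 2x^2 + 2x - 2
f'(x) = -4x^3 + 12x^2 - 4x + 2
f''(x) = -12x^2 + 24x - 4
This is a quadratic in x. Use the discriminant to count real roots.
Discriminant = (24)^2 - 4 * (-12) * (-4)
= 576 - 192
= 384
Since discriminant > 0, f''(x) = 0 has 2 distinct real solutions.
A quadratic with two distinct real roots changes sign at each root, so concavity changes at both.
Number of inflection points: 2

2


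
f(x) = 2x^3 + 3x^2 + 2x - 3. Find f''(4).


First derivative:
f'(x) = 6x^2 + 6x + 2
Second derivative:
f''(x) = 12x + 6
Substitute x = 4:
f''(4) = 12 * 4 + 6
= 48 + 6
= 54

54


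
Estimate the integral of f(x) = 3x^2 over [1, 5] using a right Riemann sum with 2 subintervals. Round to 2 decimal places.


Right Riemann sum uses right endpoints of each subinterval.
Interval: [1, 5], n = 2
dx = (5 - 1) / 2 = 2
Right endpoints: [3, 5]
f values: [27, 75]
Sum = dx * (sum of f values)
= 2 * 102
= 204 = 204.00

204.00


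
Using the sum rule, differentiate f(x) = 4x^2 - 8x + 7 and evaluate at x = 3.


Differentiate term by term using power and sum rules:
f(x) = 4x^2 - 8x + 7
f'(x) = 8x - 8
Substitute x = 3:
f'(3) = 8 * 3 - 8
= 24 - 8
= 16

16


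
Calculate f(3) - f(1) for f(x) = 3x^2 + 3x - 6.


Net change = f(b) - f(a)
f(x) = 3x^2 + 3x - 6
Compute f(3):
f(3) = 3 * 3^2 + 3 * 3 - 6
= 27 + 9 - 6
= 30
Compute f(1):
f(1) = 3 * 1^2 + 3 * 1 - 6
= 3 + 3 - 6
= 0
Net change = 30 - 0 = 30

30


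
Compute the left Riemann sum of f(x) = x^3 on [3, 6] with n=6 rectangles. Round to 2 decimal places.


Left Riemann sum uses left endpoints of each subinterval.
Interval: [3, 6], n = 6
dx = (6 - 3) / 6 = 1/2
Left endpoints: [3, 7/2, 4, 9/2, 5, 11/2]
f values: [27, 343/8, 64, 729/8, 125, 1331/8]
Sum = dx * (sum of f values)
= 1/2 * 4131/8
= 4131/16 ≈ 258.19

258.19


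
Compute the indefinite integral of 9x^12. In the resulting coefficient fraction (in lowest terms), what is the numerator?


Apply the power rule for integration:
integral of ax^n dx = a/(n+1) * x^(n+1) + C
integral of 9x^12 dx
= 9/13 * x^13 + C
The coefficient in lowest terms is 9/13, and its numerator is 9

9


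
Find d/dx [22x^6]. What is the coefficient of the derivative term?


We apply the power rule: d/dx [ax^n] = a*n * x^(n-1)
d/dx [22x^6]
= 22 * 6 * x^(6-1)
= 132x^5
The coefficient is 132

132


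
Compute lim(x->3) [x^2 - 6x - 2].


Since polynomials are continuous, we use direct substitution.
lim(x->3) of x^2 - 6x - 2
= 1 * 3^2 - 6 * 3 - 2
= 9 - 18 - 2
= -11

-11


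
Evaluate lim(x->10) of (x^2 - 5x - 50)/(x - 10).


Direct substitution gives 0/0, so we factor the numerator.
Factor: (x^2 - 5x - 50) = (x - 10)(x + 5)
Cancel the common factor (x - 10):
(x^2 - 5x - 50)/(x - 10) = (x + 5)
Now substitute x = 10:
= (10) - (-5) = 15

15


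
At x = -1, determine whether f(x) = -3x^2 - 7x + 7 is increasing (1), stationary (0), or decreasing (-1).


Compute f'(x) to determine behavior:
f'(x) = -6x - 7
f'(-1) = -6 * (-1) - 7
= 6 - 7
= -1
Since f'(-1) < 0, the function is decreasing (-1)

-1


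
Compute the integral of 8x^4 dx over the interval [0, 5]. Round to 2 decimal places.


Find the antiderivative of 8x^4:
F(x) = 8/5 * x^5
Apply the Fundamental Theorem of Calculus:
F(5) - F(0)
= 8/5 * 5^5 - 8/5 * 0^5
= 8/5 * (3125 - 0)
= 8/5 * 3125
= 5000 = 5000.00

5000.00


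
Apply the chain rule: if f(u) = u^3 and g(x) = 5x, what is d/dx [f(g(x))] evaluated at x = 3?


Using the chain rule: (f(g(x)))' = f'(g(x)) * g'(x)
First, find g(3):
g(3) = 5 * 3 + 0 = 15
Next, f'(u) = 3u^2
And g'(x) = 5
So f'(g(3)) * g'(3)
= 3 * 15^2 * 5
= 3 * 225 * 5
= 3375

3375


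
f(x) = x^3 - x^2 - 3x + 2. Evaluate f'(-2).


Differentiate f(x) = x^3 - x^2 - 3x + 2 term by term:
f'(x) = 3x^2 - 2x - 3
Substitute x = -2:
f'(-2) = 3 * (-2)^2 - 2 * (-2) - 3
= 12 + 4 - 3
= 13

13


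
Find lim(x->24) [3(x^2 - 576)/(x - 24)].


Direct substitution gives 0/0, so we factor the numerator.
Factor: 3(x^2 - 576) = 3 * (x - 24)(x + 24)
Cancel the common factor (x - 24):
3(x^2 - 576)/(x - 24) = 3 * (x + 24)
Now substitute x = 24:
= 3 * (24 + 24) = 144

144


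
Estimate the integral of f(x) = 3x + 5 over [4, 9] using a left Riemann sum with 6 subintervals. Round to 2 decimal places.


Left Riemann sum uses left endpoints of each subinterval.
Interval: [4, 9], n = 6
dx = (9 - 4) / 6 = 5/6
Left endpoints: [4, 29/6, 17/3, 13/2, 22/3, 49/6]
f values: [17, 39/2, 22, 49/2, 27, 59/2]
Sum = dx * (sum of f values)
= 5/6 * 279/2
= 465/4 = 116.25

116.25


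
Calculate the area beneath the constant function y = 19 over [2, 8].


The area under a constant function y = 19 is a rectangle.
Width = 8 - 2 = 6
Height = 19
Area = width * height
= 6 * 19
= 114

114


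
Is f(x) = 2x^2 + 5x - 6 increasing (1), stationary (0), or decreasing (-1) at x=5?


Compute f'(x) to determine behavior:
f'(x) = 4x + 5
f'(5) = 4 * 5 + 5
= 20 + 5
= 25
Since f'(5) > 0, the function is increasing (1)

1


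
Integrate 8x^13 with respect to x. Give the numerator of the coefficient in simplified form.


Apply the power rule for integration:
integral of ax^n dx = a/(n+1) * x^(n+1) + C
integral of 8x^13 dx
= 8/14 * x^14 + C
= 4/7 * x^14 + C
The coefficient in lowest terms is 4/7, and its numerator is 4

4


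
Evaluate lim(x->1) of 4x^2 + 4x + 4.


Since polynomials are continuous, we use direct substitution.
lim(x->1) of 4x^2 + 4x + 4
= 4 * 1^2 + 4 * 1 + 4
= 4 + 4 + 4
= 12

12


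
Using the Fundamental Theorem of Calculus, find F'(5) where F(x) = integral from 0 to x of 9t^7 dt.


By the Fundamental Theorem of Calculus (Part 1):
If F(x) = integral from 0 to x of f(t) dt, then F'(x) = f(x)
Here f(t) = 9t^7
So F'(x) = 9x^7
Evaluate at x = 5:
F'(5) = 9 * 5^7
= 9 * 78125
= 703125

703125


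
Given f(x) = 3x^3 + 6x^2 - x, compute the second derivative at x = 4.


First derivative:
f'(x) = 9x^2 + 12x - 1
Second derivative:
f''(x) = 18x + 12
Substitute x = 4:
f''(4) = 18 * 4 + 12
= 72 + 12
= 84

84


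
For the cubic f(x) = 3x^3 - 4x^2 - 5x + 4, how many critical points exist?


Find where f'(x) = 0:
f(x) = 3x^3 - 4x^2 - 5x + 4
f'(x) = 9x^2 - 8x - 5
This is a quadratic in x. Use the discriminant to count real roots.
Discriminant = (-8)^2 - 4 * 9 * (-5)
= 64 - (-180)
= 244
Since discriminant > 0, f'(x) = 0 has 2 real solutions.
Number of critical points: 2

2


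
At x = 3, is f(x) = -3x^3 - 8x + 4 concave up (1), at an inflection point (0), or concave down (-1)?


Concavity is determined by the sign of f''(x).
f(x) = -3x^3 - 8x + 4
f'(x) = -9x^2 - 8
f''(x) = -18x
f''(3) = -18 * 3 + 0
= -54 + 0
= -54
Since f''(3) < 0, the function is concave down (-1)

-1


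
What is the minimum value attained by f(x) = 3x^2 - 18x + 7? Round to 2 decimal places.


For a quadratic f(x) = ax^2 + bx + c with a > 0, the minimum is at the vertex.
Vertex x-coordinate: x = -b/(2a)
x = -(-18) / (2 * 3)
x = 18/6 = 3
Substitute back to find the minimum value:
f(3) = 3 * 3^2 - 18 * 3 + 7
= 27 - 54 + 7
= -20 = -20.00

-20.00


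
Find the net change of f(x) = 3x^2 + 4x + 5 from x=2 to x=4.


Net change = f(b) - f(a)
f(x) = 3x^2 + 4x + 5
Compute f(4):
f(4) = 3 * 4^2 + 4 * 4 + 5
= 48 + 16 + 5
= 69
Compute f(2):
f(2) = 3 * 2^2 + 4 * 2 + 5
= 12 + 8 + 5
= 25
Net change = 69 - 25 = 44

44


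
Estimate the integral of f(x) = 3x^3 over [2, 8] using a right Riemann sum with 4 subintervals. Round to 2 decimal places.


Right Riemann sum uses right endpoints of each subinterval.
Interval: [2, 8], n = 4
dx = (8 - 2) / 4 = 3/2
Right endpoints: [7/2, 5, 13/2, 8]
f values: [1029/8, 375, 6591/8, 1536]
Sum = dx * (sum of f values)
= 3/2 * 5727/2
= 17181/4 = 4295.25

4295.25


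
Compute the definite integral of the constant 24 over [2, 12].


The integral of a constant k over [a, b] equals k * (b - a).
integral from 2 to 12 of 24 dx
= 24 * (12 - 2)
= 24 * 10
= 240

240


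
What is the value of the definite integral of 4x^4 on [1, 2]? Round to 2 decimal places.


Find the antiderivative of 4x^4:
F(x) = 4/5 * x^5
Apply the Fundamental Theorem of Calculus:
F(2) - F(1)
= 4/5 * 2^5 - 4/5 * 1^5
= 4/5 * (32 - 1)
= 4/5 * 31
= 124/5 = 24.80

24.80


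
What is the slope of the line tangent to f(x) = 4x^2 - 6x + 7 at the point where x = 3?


The slope of the tangent line equals f'(x) at the point.
f(x) = 4x^2 - 6x + 7
f'(x) = 8x - 6
At x = 3:
f'(3) = 8 * 3 - 6
= 24 - 6
= 18

18


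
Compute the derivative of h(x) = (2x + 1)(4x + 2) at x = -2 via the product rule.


Let u(x) = 2x + 1 and v(x) = 4x + 2
u'(x) = 2
v'(x) = 4
Product rule: h'(x) = u'(x)*v(x) + u(x)*v'(x)
= 2 * (4x + 2) + (2x + 1) * 4
At x = -2:
u(-2) = 2 * (-2) + 1 = -3
v(-2) = 4 * (-2) + 2 = -6
h'(-2) = 2 * (-6) + (-3) * 4
= -12 - 12
= -24

-24


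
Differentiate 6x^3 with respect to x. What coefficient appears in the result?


We apply the power rule: d/dx [ax^n] = a*n * x^(n-1)
d/dx [6x^3]
= 6 * 3 * x^(3-1)
= 18x^2
The coefficient is 18

18


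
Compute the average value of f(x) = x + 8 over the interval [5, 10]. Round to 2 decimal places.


Average value = 1/(b-a) * integral from a to b of f(x) dx
First compute the integral of x + 8:
F(x) = (1/2)x^2 + 8x
F(10) = 1/2 * 100 + 8 * 10 = 130
F(5) = 1/2 * 25 + 8 * 5 = 105/2
Integral = 130 - 105/2 = 155/2
Average = (155/2) / (10 - 5) = (155/2) / 5
= 31/2 = 15.50

15.50


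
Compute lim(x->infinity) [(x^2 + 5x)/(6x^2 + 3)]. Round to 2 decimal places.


For limits at infinity with equal-degree polynomials,
we compare leading coefficients.
Numerator leading term: x^2
Denominator leading term: 6x^2
Divide both by x^2:
lim = (1 + 5/x) / (6 + 3/x^2)
As x -> infinity, the 1/x and 1/x^2 terms vanish:
= 1/6 ≈ 0.17

0.17


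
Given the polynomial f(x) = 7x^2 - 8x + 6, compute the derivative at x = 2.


Differentiate term by term using power and sum rules:
f(x) = 7x^2 - 8x + 6
f'(x) = 14x - 8
Substitute x = 2:
f'(2) = 14 * 2 - 8
= 28 - 8
= 20

20


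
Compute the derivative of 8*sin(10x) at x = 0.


Apply the chain rule to differentiate 8*sin(10x):
d/dx [8*sin(10x)]
= 8 * cos(10x) * d/dx(10x)
= 8 * 10 * cos(10x)
= 80 * cos(10x)
Evaluate at x = 0:
= 80 * cos(0)
= 80 * 1
= 80

80


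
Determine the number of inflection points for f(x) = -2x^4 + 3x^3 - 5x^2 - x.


Inflection points occur where f''(x) = 0 and concavity changes.
f(x) = -2x^4 + 3x^3 - 5x^2 - x
f'(x) = -8x^3 + 9x^2 - 10x - 1
f''(x) = -24x^2 + 18x - 10
This is a quadratic in x. Use the discriminant to count real roots.
Discriminant = (18)^2 - 4 * (-24) * (-10)
= 324 - 960
= -636
Since discriminant < 0, f''(x) = 0 has no real solutions.
Number of inflection points: 0

0


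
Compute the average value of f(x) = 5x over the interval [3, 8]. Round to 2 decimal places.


Average value = 1/(b-a) * integral from a to b of f(x) dx
First compute the integral of 5x:
F(x) = (5/2)x^2
F(8) = 5/2 * 64 + 0 * 8 = 160
F(3) = 5/2 * 9 + 0 * 3 = 45/2
Integral = 160 - 45/2 = 275/2
Average = (275/2) / (8 - 3) = (275/2) / 5
= 55/2 = 27.50

27.50


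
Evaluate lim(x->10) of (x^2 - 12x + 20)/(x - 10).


Direct substitution gives 0/0, so we factor the numerator.
Factor: (x^2 - 12x + 20) = (x - 10)(x - 2)
Cancel the common factor (x - 10):
(x^2 - 12x + 20)/(x - 10) = (x - 2)
Now substitute x = 10:
= (10) - (2) = 8

8


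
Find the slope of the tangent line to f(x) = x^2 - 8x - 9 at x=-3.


The slope of the tangent line equals f'(x) at the point.
f(x) = x^2 - 8x - 9
f'(x) = 2x - 8
At x = -3:
f'(-3) = 2 * (-3) - 8
= -6 - 8
= -14

-14


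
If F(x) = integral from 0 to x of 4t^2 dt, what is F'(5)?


By the Fundamental Theorem of Calculus (Part 1):
If F(x) = integral from 0 to x of f(t) dt, then F'(x) = f(x)
Here f(t) = 4t^2
So F'(x) = 4x^2
Evaluate at x = 5:
F'(5) = 4 * 5^2
= 4 * 25
= 100

100


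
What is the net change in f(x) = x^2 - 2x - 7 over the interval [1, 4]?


Net change = f(b) - f(a)
f(x) = x^2 - 2x - 7
Compute f(4):
f(4) = 1 * 4^2 - 2 * 4 - 7
= 16 - 8 - 7
= 1
Compute f(1):
f(1) = 1 * 1^2 - 2 * 1 - 7
= 1 - 2 - 7
= -8
Net change = 1 - (-8) = 9

9


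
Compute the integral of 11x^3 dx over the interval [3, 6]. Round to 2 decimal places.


Find the antiderivative of 11x^3:
F(x) = 11/4 * x^4
Apply the Fundamental Theorem of Calculus:
F(6) - F(3)
= 11/4 * 6^4 - 11/4 * 3^4
= 11/4 * (1296 - 81)
= 11/4 * 1215
= 13365/4 = 3341.25

3341.25


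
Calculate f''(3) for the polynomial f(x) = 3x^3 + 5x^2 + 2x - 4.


First derivative:
f'(x) = 9x^2 + 10x + 2
Second derivative:
f''(x) = 18x + 10
Substitute x = 3:
f''(3) = 18 * 3 + 10
= 54 + 10
= 64

64


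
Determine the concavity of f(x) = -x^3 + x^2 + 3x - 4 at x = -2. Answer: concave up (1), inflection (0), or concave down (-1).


Concavity is determined by the sign of f''(x).
f(x) = -x^3 + x^2 + 3x - 4
f'(x) = -3x^2 + 2x + 3
f''(x) = -6x + 2
f''(-2) = -6 * (-2) + 2
= 12 + 2
= 14
Since f''(-2) > 0, the function is concave up (1)

1


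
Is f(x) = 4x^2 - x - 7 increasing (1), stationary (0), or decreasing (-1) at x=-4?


Compute f'(x) to determine behavior:
f'(x) = 8x - 1
f'(-4) = 8 * (-4) - 1
= -32 - 1
= -33
Since f'(-4) < 0, the function is decreasing (-1)

-1


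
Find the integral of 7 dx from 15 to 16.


The integral of a constant k over [a, b] equals k * (b - a).
integral from 15 to 16 of 7 dx
= 7 * (16 - 15)
= 7 * 1
= 7

7


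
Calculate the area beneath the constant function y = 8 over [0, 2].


The area under a constant function y = 8 is a rectangle.
Width = 2 - 0 = 2
Height = 8
Area = width * height
= 2 * 8
= 16

16


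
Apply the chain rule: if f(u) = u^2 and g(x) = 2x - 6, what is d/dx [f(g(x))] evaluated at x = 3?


Using the chain rule: (f(g(x)))' = f'(g(x)) * g'(x)
First, find g(3):
g(3) = 2 * 3 - 6 = 0
Next, f'(u) = 2u
And g'(x) = 2
So f'(g(3)) * g'(3)
= 2 * 0 * 2
= 0

0


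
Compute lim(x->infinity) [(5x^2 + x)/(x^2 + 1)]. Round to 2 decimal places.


For limits at infinity with equal-degree polynomials,
we compare leading coefficients.
Numerator leading term: 5x^2
Denominator leading term: x^2
Divide both by x^2:
lim = (5 + 1/x) / (1 + 1/x^2)
As x -> infinity, the 1/x and 1/x^2 terms vanish:
= 5/1 = 5 = 5.00

5.00


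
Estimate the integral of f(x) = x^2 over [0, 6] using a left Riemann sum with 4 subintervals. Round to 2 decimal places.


Left Riemann sum uses left endpoints of each subinterval.
Interval: [0, 6], n = 4
dx = (6 - 0) / 4 = 3/2
Left endpoints: [0, 3/2, 3, 9/2]
f values: [0, 9/4, 9, 81/4]
Sum = dx * (sum of f values)
= 3/2 * 63/2
= 189/4 = 47.25

47.25


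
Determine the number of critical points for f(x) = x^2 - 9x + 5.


Find where f'(x) = 0:
f'(x) = 2x - 9
Set f'(x) = 0:
2x - 9 = 0
x = 9 / 2 = 9/2
This is a linear equation in x, so there is exactly one solution.
Number of critical points: 1

1


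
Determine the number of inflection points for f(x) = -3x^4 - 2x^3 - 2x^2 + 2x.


Inflection points occur where f''(x) = 0 and concavity changes.
f(x) = -3x^4 - 2x^3 - 2x^2 + 2x
f'(x) = -12x^3 - 6x^2 - 4x + 2
f''(x) = -36x^2 - 12x - 4
This is a quadratic in x. Use the discriminant to count real roots.
Discriminant = (-12)^2 - 4 * (-36) * (-4)
= 144 - 576
= -432
Since discriminant < 0, f''(x) = 0 has no real solutions.
Number of inflection points: 0

0


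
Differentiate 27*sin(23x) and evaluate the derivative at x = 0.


Apply the chain rule to differentiate 27*sin(23x):
d/dx [27*sin(23x)]
= 27 * cos(23x) * d/dx(23x)
= 27 * 23 * cos(23x)
= 621 * cos(23x)
Evaluate at x = 0:
= 621 * cos(0)
= 621 * 1
= 621

621


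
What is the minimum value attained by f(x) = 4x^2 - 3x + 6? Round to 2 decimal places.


For a quadratic f(x) = ax^2 + bx + c with a > 0, the minimum is at the vertex.
Vertex x-coordinate: x = -b/(2a)
x = -(-3) / (2 * 4)
x = 3/8
Substitute back to find the minimum value:
f(3/8) = 4 * (3/8)^2 - 3 * (3/8) + 6
= 9/16 - 9/8 + 6
= 87/16 ≈ 5.44

5.44


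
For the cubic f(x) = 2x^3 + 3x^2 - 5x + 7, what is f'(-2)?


Differentiate f(x) = 2x^3 + 3x^2 - 5x + 7 term by term:
f'(x) = 6x^2 + 6x - 5
Substitute x = -2:
f'(-2) = 6 * (-2)^2 + 6 * (-2) - 5
= 24 - 12 - 5
= 7

7


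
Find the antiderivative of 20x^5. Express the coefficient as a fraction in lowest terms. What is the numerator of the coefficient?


Apply the power rule for integration:
integral of ax^n dx = a/(n+1) * x^(n+1) + C
integral of 20x^5 dx
= 20/6 * x^6 + C
= 10/3 * x^6 + C
The coefficient in lowest terms is 10/3, and its numerator is 10

10


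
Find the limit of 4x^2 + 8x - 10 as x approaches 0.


Since polynomials are continuous, we use direct substitution.
lim(x->0) of 4x^2 + 8x - 10
= 4 * 0^2 + 8 * 0 - 10
= 0 + 0 - 10
= -10

-10


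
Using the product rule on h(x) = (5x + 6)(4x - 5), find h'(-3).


Let u(x) = 5x + 6 and v(x) = 4x - 5
u'(x) = 5
v'(x) = 4
Product rule: h'(x) = u'(x)*v(x) + u(x)*v'(x)
= 5 * (4x - 5) + (5x + 6) * 4
At x = -3:
u(-3) = 5 * (-3) + 6 = -9
v(-3) = 4 * (-3) - 5 = -17
h'(-3) = 5 * (-17) + (-9) * 4
= -85 - 36
= -121

-121


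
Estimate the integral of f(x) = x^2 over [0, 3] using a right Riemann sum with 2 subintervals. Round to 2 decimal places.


Right Riemann sum uses right endpoints of each subinterval.
Interval: [0, 3], n = 2
dx = (3 - 0) / 2 = 3/2
Right endpoints: [3/2, 3]
f values: [9/4, 9]
Sum = dx * (sum of f values)
= 3/2 * 45/4
= 135/8 ≈ 16.88

16.88


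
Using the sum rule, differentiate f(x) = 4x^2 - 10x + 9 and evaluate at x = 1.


Differentiate term by term using power and sum rules:
f(x) = 4x^2 - 10x + 9
f'(x) = 8x - 10
Substitute x = 1:
f'(1) = 8 * 1 - 10
= 8 - 10
= -2

-2


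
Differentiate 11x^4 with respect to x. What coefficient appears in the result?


We apply the power rule: d/dx [ax^n] = a*n * x^(n-1)
d/dx [11x^4]
= 11 * 4 * x^(4-1)
= 44x^3
The coefficient is 44

44


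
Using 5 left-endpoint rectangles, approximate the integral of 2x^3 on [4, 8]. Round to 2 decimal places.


Left Riemann sum uses left endpoints of each subinterval.
Interval: [4, 8], n = 5
dx = (8 - 4) / 5 = 4/5
Left endpoints: [4, 24/5, 28/5, 32/5, 36/5]
f values: [128, 27648/125, 43904/125, 65536/125, 93312/125]
Sum = dx * (sum of f values)
= 4/5 * 9856/5
= 39424/25 = 1576.96

1576.96


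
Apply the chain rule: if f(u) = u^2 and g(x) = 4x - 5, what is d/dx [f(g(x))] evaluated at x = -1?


Using the chain rule: (f(g(x)))' = f'(g(x)) * g'(x)
First, find g(-1):
g(-1) = 4 * (-1) - 5 = -9
Next, f'(u) = 2u
And g'(x) = 4
So f'(g(-1)) * g'(-1)
= 2 * (-9) * 4
= -72

-72


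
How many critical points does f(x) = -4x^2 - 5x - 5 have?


Find where f'(x) = 0:
f'(x) = -8x - 5
Set f'(x) = 0:
-8x - 5 = 0
x = 5 / (-8) = -5/8
This is a linear equation in x, so there is exactly one solution.
Number of critical points: 1

1


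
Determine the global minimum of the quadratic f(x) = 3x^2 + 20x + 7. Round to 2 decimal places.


For a quadratic f(x) = ax^2 + bx + c with a > 0, the minimum is at the vertex.
Vertex x-coordinate: x = -b/(2a)
x = -(20) / (2 * 3)
x = -20/6 = -10/3
Substitute back to find the minimum value:
f(-10/3) = 3 * (-10/3)^2 + 20 * (-10/3) + 7
= 100/3 - 200/3 + 7
= -79/3 ≈ -26.33

-26.33


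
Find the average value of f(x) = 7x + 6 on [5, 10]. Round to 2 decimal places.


Average value = 1/(b-a) * integral from a to b of f(x) dx
First compute the integral of 7x + 6:
F(x) = (7/2)x^2 + 6x
F(10) = 7/2 * 100 + 6 * 10 = 410
F(5) = 7/2 * 25 + 6 * 5 = 235/2
Integral = 410 - 235/2 = 585/2
Average = (585/2) / (10 - 5) = (585/2) / 5
= 117/2 = 58.50

58.50


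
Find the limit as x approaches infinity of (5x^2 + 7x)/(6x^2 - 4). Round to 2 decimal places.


For limits at infinity with equal-degree polynomials,
we compare leading coefficients.
Numerator leading term: 5x^2
Denominator leading term: 6x^2
Divide both by x^2:
lim = (5 + 7/x) / (6 - 4/x^2)
As x -> infinity, the 1/x and 1/x^2 terms vanish:
= 5/6 ≈ 0.83

0.83


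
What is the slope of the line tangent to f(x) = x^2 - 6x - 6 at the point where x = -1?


The slope of the tangent line equals f'(x) at the point.
f(x) = x^2 - 6x - 6
f'(x) = 2x - 6
At x = -1:
f'(-1) = 2 * (-1) - 6
= -2 - 6
= -8

-8


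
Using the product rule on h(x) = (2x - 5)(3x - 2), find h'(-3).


Let u(x) = 2x - 5 and v(x) = 3x - 2
u'(x) = 2
v'(x) = 3
Product rule: h'(x) = u'(x)*v(x) + u(x)*v'(x)
= 2 * (3x - 2) + (2x - 5) * 3
At x = -3:
u(-3) = 2 * (-3) - 5 = -11
v(-3) = 3 * (-3) - 2 = -11
h'(-3) = 2 * (-11) + (-11) * 3
= -22 - 33
= -55

-55


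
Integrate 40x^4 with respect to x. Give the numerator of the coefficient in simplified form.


Apply the power rule for integration:
integral of ax^n dx = a/(n+1) * x^(n+1) + C
integral of 40x^4 dx
= 40/5 * x^5 + C
= 8 * x^5 + C
The coefficient in lowest terms is 8 = 8/1, so its numerator is 8

8


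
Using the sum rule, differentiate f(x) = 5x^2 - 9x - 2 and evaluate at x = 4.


Differentiate term by term using power and sum rules:
f(x) = 5x^2 - 9x - 2
f'(x) = 10x - 9
Substitute x = 4:
f'(4) = 10 * 4 - 9
= 40 - 9
= 31

31


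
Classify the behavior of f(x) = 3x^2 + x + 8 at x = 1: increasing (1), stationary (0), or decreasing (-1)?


Compute f'(x) to determine behavior:
f'(x) = 6x + 1
f'(1) = 6 * 1 + 1
= 6 + 1
= 7
Since f'(1) > 0, the function is increasing (1)

1


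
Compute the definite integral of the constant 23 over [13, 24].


The integral of a constant k over [a, b] equals k * (b - a).
integral from 13 to 24 of 23 dx
= 23 * (24 - 13)
= 23 * 11
= 253

253


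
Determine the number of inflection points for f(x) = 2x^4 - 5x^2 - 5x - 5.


Inflection points occur where f''(x) = 0 and concavity changes.
f(x) = 2x^4 - 5x^2 - 5x - 5
f'(x) = 8x^3 - 10x - 5
f''(x) = 24x^2 - 10
This is a quadratic in x. Use the discriminant to count real roots.
Discriminant = (0)^2 - 4 * 24 * (-10)
= 0 - (-960)
= 960
Since discriminant > 0, f''(x) = 0 has 2 distinct real solutions.
A quadratic with two distinct real roots changes sign at each root, so concavity changes at both.
Number of inflection points: 2

2


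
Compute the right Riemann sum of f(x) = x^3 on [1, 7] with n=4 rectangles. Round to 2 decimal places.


Right Riemann sum uses right endpoints of each subinterval.
Interval: [1, 7], n = 4
dx = (7 - 1) / 4 = 3/2
Right endpoints: [5/2, 4, 11/2, 7]
f values: [125/8, 64, 1331/8, 343]
Sum = dx * (sum of f values)
= 3/2 * 589
= 1767/2 = 883.50

883.50


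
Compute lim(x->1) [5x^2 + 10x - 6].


Since polynomials are continuous, we use direct substitution.
lim(x->1) of 5x^2 + 10x - 6
= 5 * 1^2 + 10 * 1 - 6
= 5 + 10 - 6
= 9

9


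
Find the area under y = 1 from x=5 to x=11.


The area under a constant function y = 1 is a rectangle.
Width = 11 - 5 = 6
Height = 1
Area = width * height
= 6 * 1
= 6

6


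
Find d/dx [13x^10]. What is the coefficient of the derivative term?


We apply the power rule: d/dx [ax^n] = a*n * x^(n-1)
d/dx [13x^10]
= 13 * 10 * x^(10-1)
= 130x^9
The coefficient is 130

130


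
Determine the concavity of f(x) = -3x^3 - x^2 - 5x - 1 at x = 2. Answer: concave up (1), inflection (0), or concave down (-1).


Concavity is determined by the sign of f''(x).
f(x) = -3x^3 - x^2 - 5x - 1
f'(x) = -9x^2 - 2x - 5
f''(x) = -18x - 2
f''(2) = -18 * 2 - 2
= -36 - 2
= -38
Since f''(2) < 0, the function is concave down (-1)

-1


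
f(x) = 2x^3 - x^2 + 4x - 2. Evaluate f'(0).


Differentiate f(x) = 2x^3 - x^2 + 4x - 2 term by term:
f'(x) = 6x^2 - 2x + 4
Substitute x = 0:
f'(0) = 6 * 0^2 - 2 * 0 + 4
= 0 + 0 + 4
= 4

4


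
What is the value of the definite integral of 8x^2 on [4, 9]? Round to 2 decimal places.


Find the antiderivative of 8x^2:
F(x) = 8/3 * x^3
Apply the Fundamental Theorem of Calculus:
F(9) - F(4)
= 8/3 * 9^3 - 8/3 * 4^3
= 8/3 * (729 - 64)
= 8/3 * 665
= 5320/3 ≈ 1773.33

1773.33


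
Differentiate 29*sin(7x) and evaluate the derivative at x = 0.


Apply the chain rule to differentiate 29*sin(7x):
d/dx [29*sin(7x)]
= 29 * cos(7x) * d/dx(7x)
= 29 * 7 * cos(7x)
= 203 * cos(7x)
Evaluate at x = 0:
= 203 * cos(0)
= 203 * 1
= 203

203


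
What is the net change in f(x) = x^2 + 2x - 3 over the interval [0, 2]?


Net change = f(b) - f(a)
f(x) = x^2 + 2x - 3
Compute f(2):
f(2) = 1 * 2^2 + 2 * 2 - 3
= 4 + 4 - 3
= 5
Compute f(0):
f(0) = 1 * 0^2 + 2 * 0 - 3
= 0 + 0 - 3
= -3
Net change = 5 - (-3) = 8

8


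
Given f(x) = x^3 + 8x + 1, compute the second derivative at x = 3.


First derivative:
f'(x) = 3x^2 + 8
Second derivative:
f''(x) = 6x
Substitute x = 3:
f''(3) = 6 * 3 + 0
= 18 + 0
= 18

18


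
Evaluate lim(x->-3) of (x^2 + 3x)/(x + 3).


Direct substitution gives 0/0, so we factor the numerator.
Factor: (x^2 + 3x) = (x + 3)(x)
Cancel the common factor (x + 3):
(x^2 + 3x)/(x + 3) = (x)
Now substitute x = -3:
= (-3) - (0) = -3

-3


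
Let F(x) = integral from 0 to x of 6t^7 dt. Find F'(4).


By the Fundamental Theorem of Calculus (Part 1):
If F(x) = integral from 0 to x of f(t) dt, then F'(x) = f(x)
Here f(t) = 6t^7
So F'(x) = 6x^7
Evaluate at x = 4:
F'(4) = 6 * 4^7
= 6 * 16384
= 98304

98304


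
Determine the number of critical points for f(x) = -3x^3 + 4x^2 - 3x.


Find where f'(x) = 0:
f(x) = -3x^3 + 4x^2 - 3x
f'(x) = -9x^2 + 8x - 3
This is a quadratic in x. Use the discriminant to count real roots.
Discriminant = (8)^2 - 4 * (-9) * (-3)
= 64 - 108
= -44
Since discriminant < 0, f'(x) = 0 has no real solutions.
Number of critical points: 0

0


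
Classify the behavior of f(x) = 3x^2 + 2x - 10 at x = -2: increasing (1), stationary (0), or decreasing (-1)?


Compute f'(x) to determine behavior:
f'(x) = 6x + 2
f'(-2) = 6 * (-2) + 2
= -12 + 2
= -10
Since f'(-2) < 0, the function is decreasing (-1)

-1


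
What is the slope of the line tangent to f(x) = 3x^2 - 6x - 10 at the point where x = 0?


The slope of the tangent line equals f'(x) at the point.
f(x) = 3x^2 - 6x - 10
f'(x) = 6x - 6
At x = 0:
f'(0) = 6 * 0 - 6
= 0 - 6
= -6

-6


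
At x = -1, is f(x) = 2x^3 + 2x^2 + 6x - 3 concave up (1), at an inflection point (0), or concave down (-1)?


Concavity is determined by the sign of f''(x).
f(x) = 2x^3 + 2x^2 + 6x - 3
f'(x) = 6x^2 + 4x + 6
f''(x) = 12x + 4
f''(-1) = 12 * (-1) + 4
= -12 + 4
= -8
Since f''(-1) < 0, the function is concave down (-1)

-1


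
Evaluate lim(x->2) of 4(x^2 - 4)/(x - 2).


Direct substitution gives 0/0, so we factor the numerator.
Factor: 4(x^2 - 4) = 4 * (x - 2)(x + 2)
Cancel the common factor (x - 2):
4(x^2 - 4)/(x - 2) = 4 * (x + 2)
Now substitute x = 2:
= 4 * (2 + 2) = 16

16


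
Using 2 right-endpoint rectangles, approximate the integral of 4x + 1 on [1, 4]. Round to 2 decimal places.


Right Riemann sum uses right endpoints of each subinterval.
Interval: [1, 4], n = 2
dx = (4 - 1) / 2 = 3/2
Right endpoints: [5/2, 4]
f values: [11, 17]
Sum = dx * (sum of f values)
= 3/2 * 28
= 42 = 42.00

42.00


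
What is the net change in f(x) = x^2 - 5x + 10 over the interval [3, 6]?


Net change = f(b) - f(a)
f(x) = x^2 - 5x + 10
Compute f(6):
f(6) = 1 * 6^2 - 5 * 6 + 10
= 36 - 30 + 10
= 16
Compute f(3):
f(3) = 1 * 3^2 - 5 * 3 + 10
= 9 - 15 + 10
= 4
Net change = 16 - 4 = 12

12


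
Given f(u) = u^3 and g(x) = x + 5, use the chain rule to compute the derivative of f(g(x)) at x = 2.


Using the chain rule: (f(g(x)))' = f'(g(x)) * g'(x)
First, find g(2):
g(2) = 1 * 2 + 5 = 7
Next, f'(u) = 3u^2
And g'(x) = 1
So f'(g(2)) * g'(2)
= 3 * 7^2 * 1
= 3 * 49 * 1
= 147

147


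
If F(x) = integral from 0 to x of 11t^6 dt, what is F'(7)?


By the Fundamental Theorem of Calculus (Part 1):
If F(x) = integral from 0 to x of f(t) dt, then F'(x) = f(x)
Here f(t) = 11t^6
So F'(x) = 11x^6
Evaluate at x = 7:
F'(7) = 11 * 7^6
= 11 * 117649
= 1294139

1294139


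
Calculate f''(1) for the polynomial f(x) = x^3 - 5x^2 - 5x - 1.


First derivative:
f'(x) = 3x^2 - 10x - 5
Second derivative:
f''(x) = 6x - 10
Substitute x = 1:
f''(1) = 6 * 1 - 10
= 6 - 10
= -4

-4


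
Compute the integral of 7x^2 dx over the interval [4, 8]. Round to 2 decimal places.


Find the antiderivative of 7x^2:
F(x) = 7/3 * x^3
Apply the Fundamental Theorem of Calculus:
F(8) - F(4)
= 7/3 * 8^3 - 7/3 * 4^3
= 7/3 * (512 - 64)
= 7/3 * 448
= 3136/3 ≈ 1045.33

1045.33


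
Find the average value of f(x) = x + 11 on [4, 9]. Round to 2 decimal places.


Average value = 1/(b-a) * integral from a to b of f(x) dx
First compute the integral of x + 11:
F(x) = (1/2)x^2 + 11x
F(9) = 1/2 * 81 + 11 * 9 = 279/2
F(4) = 1/2 * 16 + 11 * 4 = 52
Integral = 279/2 - 52 = 175/2
Average = (175/2) / (9 - 4) = (175/2) / 5
= 35/2 = 17.50

17.50


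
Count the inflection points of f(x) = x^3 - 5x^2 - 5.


Inflection points occur where f''(x) = 0 and concavity changes.
f(x) = x^3 - 5x^2 - 5
f'(x) = 3x^2 - 10x
f''(x) = 6x - 10
Set f''(x) = 0:
6x - 10 = 0
x = 10 / 6 = 5/3
Since f''(x) is linear (degree 1), it changes sign at this point.
Therefore there is exactly 1 inflection point.

1


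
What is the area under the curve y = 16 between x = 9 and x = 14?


The area under a constant function y = 16 is a rectangle.
Width = 14 - 9 = 5
Height = 16
Area = width * height
= 5 * 16
= 80

80


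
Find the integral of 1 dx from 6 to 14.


The integral of a constant k over [a, b] equals k * (b - a).
integral from 6 to 14 of 1 dx
= 1 * (14 - 6)
= 1 * 8
= 8

8


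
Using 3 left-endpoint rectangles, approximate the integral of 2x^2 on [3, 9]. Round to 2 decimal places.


Left Riemann sum uses left endpoints of each subinterval.
Interval: [3, 9], n = 3
dx = (9 - 3) / 3 = 2
Left endpoints: [3, 5, 7]
f values: [18, 50, 98]
Sum = dx * (sum of f values)
= 2 * 166
= 332 = 332.00

332.00


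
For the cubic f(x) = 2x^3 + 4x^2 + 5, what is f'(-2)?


Differentiate f(x) = 2x^3 + 4x^2 + 5 term by term:
f'(x) = 6x^2 + 8x
Substitute x = -2:
f'(-2) = 6 * (-2)^2 + 8 * (-2) + 0
= 24 - 16 + 0
= 8

8


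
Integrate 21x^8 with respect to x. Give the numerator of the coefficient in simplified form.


Apply the power rule for integration:
integral of ax^n dx = a/(n+1) * x^(n+1) + C
integral of 21x^8 dx
= 21/9 * x^9 + C
= 7/3 * x^9 + C
The coefficient in lowest terms is 7/3, and its numerator is 7

7


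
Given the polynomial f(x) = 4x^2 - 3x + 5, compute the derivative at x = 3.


Differentiate term by term using power and sum rules:
f(x) = 4x^2 - 3x + 5
f'(x) = 8x - 3
Substitute x = 3:
f'(3) = 8 * 3 - 3
= 24 - 3
= 21

21


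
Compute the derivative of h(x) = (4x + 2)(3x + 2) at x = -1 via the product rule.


Let u(x) = 4x + 2 and v(x) = 3x + 2
u'(x) = 4
v'(x) = 3
Product rule: h'(x) = u'(x)*v(x) + u(x)*v'(x)
= 4 * (3x + 2) + (4x + 2) * 3
At x = -1:
u(-1) = 4 * (-1) + 2 = -2
v(-1) = 3 * (-1) + 2 = -1
h'(-1) = 4 * (-1) + (-2) * 3
= -4 - 6
= -10

-10


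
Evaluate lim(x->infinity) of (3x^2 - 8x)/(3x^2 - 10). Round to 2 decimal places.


For limits at infinity with equal-degree polynomials,
we compare leading coefficients.
Numerator leading term: 3x^2
Denominator leading term: 3x^2
Divide both by x^2:
lim = (3 - 8/x) / (3 - 10/x^2)
As x -> infinity, the 1/x and 1/x^2 terms vanish:
= 3/3 = 1 = 1.00

1.00


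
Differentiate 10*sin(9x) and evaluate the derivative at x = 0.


Apply the chain rule to differentiate 10*sin(9x):
d/dx [10*sin(9x)]
= 10 * cos(9x) * d/dx(9x)
= 10 * 9 * cos(9x)
= 90 * cos(9x)
Evaluate at x = 0:
= 90 * cos(0)
= 90 * 1
= 90

90


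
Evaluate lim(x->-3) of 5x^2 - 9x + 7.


Since polynomials are continuous, we use direct substitution.
lim(x->-3) of 5x^2 - 9x + 7
= 5 * (-3)^2 - 9 * (-3) + 7
= 45 + 27 + 7
= 79

79


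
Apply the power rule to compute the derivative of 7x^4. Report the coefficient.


We apply the power rule: d/dx [ax^n] = a*n * x^(n-1)
d/dx [7x^4]
= 7 * 4 * x^(4-1)
= 28x^3
The coefficient is 28

28


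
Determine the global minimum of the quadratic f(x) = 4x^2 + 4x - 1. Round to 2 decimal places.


For a quadratic f(x) = ax^2 + bx + c with a > 0, the minimum is at the vertex.
Vertex x-coordinate: x = -b/(2a)
x = -(4) / (2 * 4)
x = -4/8 = -1/2
Substitute back to find the minimum value:
f(-1/2) = 4 * (-1/2)^2 + 4 * (-1/2) - 1
= 1 - 2 - 1
= -2 = -2.00

-2.00


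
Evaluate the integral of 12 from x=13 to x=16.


The integral of a constant k over [a, b] equals k * (b - a).
integral from 13 to 16 of 12 dx
= 12 * (16 - 13)
= 12 * 3
= 36

36


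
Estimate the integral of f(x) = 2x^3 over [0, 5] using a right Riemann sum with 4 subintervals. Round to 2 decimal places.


Right Riemann sum uses right endpoints of each subinterval.
Interval: [0, 5], n = 4
dx = (5 - 0) / 4 = 5/4
Right endpoints: [5/4, 5/2, 15/4, 5]
f values: [125/32, 125/4, 3375/32, 250]
Sum = dx * (sum of f values)
= 5/4 * 3125/8
= 15625/32 ≈ 488.28

488.28


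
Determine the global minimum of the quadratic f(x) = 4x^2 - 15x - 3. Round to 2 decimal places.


For a quadratic f(x) = ax^2 + bx + c with a > 0, the minimum is at the vertex.
Vertex x-coordinate: x = -b/(2a)
x = -(-15) / (2 * 4)
x = 15/8
Substitute back to find the minimum value:
f(15/8) = 4 * (15/8)^2 - 15 * (15/8) - 3
= 225/16 - 225/8 - 3
= -273/16 ≈ -17.06

-17.06


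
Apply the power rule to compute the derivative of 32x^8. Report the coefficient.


We apply the power rule: d/dx [ax^n] = a*n * x^(n-1)
d/dx [32x^8]
= 32 * 8 * x^(8-1)
= 256x^7
The coefficient is 256

256


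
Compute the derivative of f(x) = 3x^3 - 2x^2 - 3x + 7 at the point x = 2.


Differentiate f(x) = 3x^3 - 2x^2 - 3x + 7 term by term:
f'(x) = 9x^2 - 4x - 3
Substitute x = 2:
f'(2) = 9 * 2^2 - 4 * 2 - 3
= 36 - 8 - 3
= 25

25


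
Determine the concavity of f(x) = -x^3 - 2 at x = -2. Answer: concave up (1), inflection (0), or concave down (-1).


Concavity is determined by the sign of f''(x).
f(x) = -x^3 - 2
f'(x) = -3x^2
f''(x) = -6x
f''(-2) = -6 * (-2) + 0
= 12 + 0
= 12
Since f''(-2) > 0, the function is concave up (1)

1


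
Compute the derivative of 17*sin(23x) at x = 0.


Apply the chain rule to differentiate 17*sin(23x):
d/dx [17*sin(23x)]
= 17 * cos(23x) * d/dx(23x)
= 17 * 23 * cos(23x)
= 391 * cos(23x)
Evaluate at x = 0:
= 391 * cos(0)
= 391 * 1
= 391

391


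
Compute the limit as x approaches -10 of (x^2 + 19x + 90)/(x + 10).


Direct substitution gives 0/0, so we factor the numerator.
Factor: (x^2 + 19x + 90) = (x + 10)(x + 9)
Cancel the common factor (x + 10):
(x^2 + 19x + 90)/(x + 10) = (x + 9)
Now substitute x = -10:
= (-10) - (-9) = -1

-1


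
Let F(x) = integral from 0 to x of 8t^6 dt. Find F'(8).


By the Fundamental Theorem of Calculus (Part 1):
If F(x) = integral from 0 to x of f(t) dt, then F'(x) = f(x)
Here f(t) = 8t^6
So F'(x) = 8x^6
Evaluate at x = 8:
F'(8) = 8 * 8^6
= 8 * 262144
= 2097152

2097152


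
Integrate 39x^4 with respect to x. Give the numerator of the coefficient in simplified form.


Apply the power rule for integration:
integral of ax^n dx = a/(n+1) * x^(n+1) + C
integral of 39x^4 dx
= 39/5 * x^5 + C
The coefficient in lowest terms is 39/5, and its numerator is 39

39


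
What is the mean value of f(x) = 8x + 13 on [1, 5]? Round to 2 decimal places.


Average value = 1/(b-a) * integral from a to b of f(x) dx
First compute the integral of 8x + 13:
F(x) = 4x^2 + 13x
F(5) = 4 * 25 + 13 * 5 = 165
F(1) = 4 * 1 + 13 * 1 = 17
Integral = 165 - 17 = 148
Average = 148 / (5 - 1) = 148 / 4
= 37 = 37.00

37.00


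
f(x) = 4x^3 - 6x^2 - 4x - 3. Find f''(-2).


First derivative:
f'(x) = 12x^2 - 12x - 4
Second derivative:
f''(x) = 24x - 12
Substitute x = -2:
f''(-2) = 24 * (-2) - 12
= -48 - 12
= -60

-60


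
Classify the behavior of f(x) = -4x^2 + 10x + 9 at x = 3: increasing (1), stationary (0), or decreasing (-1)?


Compute f'(x) to determine behavior:
f'(x) = -8x + 10
f'(3) = -8 * 3 + 10
= -24 + 10
= -14
Since f'(3) < 0, the function is decreasing (-1)

-1


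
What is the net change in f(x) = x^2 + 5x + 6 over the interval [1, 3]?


Net change = f(b) - f(a)
f(x) = x^2 + 5x + 6
Compute f(3):
f(3) = 1 * 3^2 + 5 * 3 + 6
= 9 + 15 + 6
= 30
Compute f(1):
f(1) = 1 * 1^2 + 5 * 1 + 6
= 1 + 5 + 6
= 12
Net change = 30 - 12 = 18

18


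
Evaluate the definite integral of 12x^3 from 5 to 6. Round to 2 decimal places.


Find the antiderivative of 12x^3:
F(x) = 12/4 * x^4
Apply the Fundamental Theorem of Calculus:
F(6) - F(5)
= 12/4 * 6^4 - 12/4 * 5^4
= 12/4 * (1296 - 625)
= 12/4 * 671
= 2013 = 2013.00

2013.00
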